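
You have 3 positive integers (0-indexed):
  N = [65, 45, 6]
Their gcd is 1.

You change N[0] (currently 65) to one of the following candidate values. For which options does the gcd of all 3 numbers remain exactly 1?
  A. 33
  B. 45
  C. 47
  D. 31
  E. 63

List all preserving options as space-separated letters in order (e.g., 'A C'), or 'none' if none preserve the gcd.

Old gcd = 1; gcd of others (without N[0]) = 3
New gcd for candidate v: gcd(3, v). Preserves old gcd iff gcd(3, v) = 1.
  Option A: v=33, gcd(3,33)=3 -> changes
  Option B: v=45, gcd(3,45)=3 -> changes
  Option C: v=47, gcd(3,47)=1 -> preserves
  Option D: v=31, gcd(3,31)=1 -> preserves
  Option E: v=63, gcd(3,63)=3 -> changes

Answer: C D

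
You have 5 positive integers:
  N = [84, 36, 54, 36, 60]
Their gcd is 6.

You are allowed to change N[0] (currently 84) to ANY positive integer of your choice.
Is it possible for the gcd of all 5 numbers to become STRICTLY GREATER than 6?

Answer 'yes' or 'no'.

Answer: no

Derivation:
Current gcd = 6
gcd of all OTHER numbers (without N[0]=84): gcd([36, 54, 36, 60]) = 6
The new gcd after any change is gcd(6, new_value).
This can be at most 6.
Since 6 = old gcd 6, the gcd can only stay the same or decrease.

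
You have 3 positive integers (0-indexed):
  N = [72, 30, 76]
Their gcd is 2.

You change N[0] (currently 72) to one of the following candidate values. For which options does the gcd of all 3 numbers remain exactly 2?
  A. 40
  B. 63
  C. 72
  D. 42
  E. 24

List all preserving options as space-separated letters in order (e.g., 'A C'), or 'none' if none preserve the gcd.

Answer: A C D E

Derivation:
Old gcd = 2; gcd of others (without N[0]) = 2
New gcd for candidate v: gcd(2, v). Preserves old gcd iff gcd(2, v) = 2.
  Option A: v=40, gcd(2,40)=2 -> preserves
  Option B: v=63, gcd(2,63)=1 -> changes
  Option C: v=72, gcd(2,72)=2 -> preserves
  Option D: v=42, gcd(2,42)=2 -> preserves
  Option E: v=24, gcd(2,24)=2 -> preserves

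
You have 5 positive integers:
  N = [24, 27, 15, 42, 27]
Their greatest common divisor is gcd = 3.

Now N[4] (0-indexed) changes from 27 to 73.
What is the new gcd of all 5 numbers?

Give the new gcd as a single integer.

Numbers: [24, 27, 15, 42, 27], gcd = 3
Change: index 4, 27 -> 73
gcd of the OTHER numbers (without index 4): gcd([24, 27, 15, 42]) = 3
New gcd = gcd(g_others, new_val) = gcd(3, 73) = 1

Answer: 1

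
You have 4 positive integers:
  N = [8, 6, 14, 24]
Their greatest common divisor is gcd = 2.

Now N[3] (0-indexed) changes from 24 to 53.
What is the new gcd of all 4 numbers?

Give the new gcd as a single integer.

Numbers: [8, 6, 14, 24], gcd = 2
Change: index 3, 24 -> 53
gcd of the OTHER numbers (without index 3): gcd([8, 6, 14]) = 2
New gcd = gcd(g_others, new_val) = gcd(2, 53) = 1

Answer: 1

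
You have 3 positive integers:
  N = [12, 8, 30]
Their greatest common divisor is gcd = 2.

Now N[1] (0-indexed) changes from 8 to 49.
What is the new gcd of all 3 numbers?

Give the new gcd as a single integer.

Answer: 1

Derivation:
Numbers: [12, 8, 30], gcd = 2
Change: index 1, 8 -> 49
gcd of the OTHER numbers (without index 1): gcd([12, 30]) = 6
New gcd = gcd(g_others, new_val) = gcd(6, 49) = 1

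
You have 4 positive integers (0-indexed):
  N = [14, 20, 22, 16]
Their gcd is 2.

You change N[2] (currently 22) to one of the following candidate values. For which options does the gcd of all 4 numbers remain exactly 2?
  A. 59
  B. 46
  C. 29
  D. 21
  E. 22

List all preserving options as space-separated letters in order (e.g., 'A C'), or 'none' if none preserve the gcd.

Answer: B E

Derivation:
Old gcd = 2; gcd of others (without N[2]) = 2
New gcd for candidate v: gcd(2, v). Preserves old gcd iff gcd(2, v) = 2.
  Option A: v=59, gcd(2,59)=1 -> changes
  Option B: v=46, gcd(2,46)=2 -> preserves
  Option C: v=29, gcd(2,29)=1 -> changes
  Option D: v=21, gcd(2,21)=1 -> changes
  Option E: v=22, gcd(2,22)=2 -> preserves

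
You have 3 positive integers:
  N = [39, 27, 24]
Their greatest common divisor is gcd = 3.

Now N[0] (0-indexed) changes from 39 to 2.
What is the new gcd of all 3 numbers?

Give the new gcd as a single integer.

Answer: 1

Derivation:
Numbers: [39, 27, 24], gcd = 3
Change: index 0, 39 -> 2
gcd of the OTHER numbers (without index 0): gcd([27, 24]) = 3
New gcd = gcd(g_others, new_val) = gcd(3, 2) = 1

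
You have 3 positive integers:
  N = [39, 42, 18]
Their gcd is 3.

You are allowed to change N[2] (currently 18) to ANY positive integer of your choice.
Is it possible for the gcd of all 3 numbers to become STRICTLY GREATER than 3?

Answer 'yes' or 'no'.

Current gcd = 3
gcd of all OTHER numbers (without N[2]=18): gcd([39, 42]) = 3
The new gcd after any change is gcd(3, new_value).
This can be at most 3.
Since 3 = old gcd 3, the gcd can only stay the same or decrease.

Answer: no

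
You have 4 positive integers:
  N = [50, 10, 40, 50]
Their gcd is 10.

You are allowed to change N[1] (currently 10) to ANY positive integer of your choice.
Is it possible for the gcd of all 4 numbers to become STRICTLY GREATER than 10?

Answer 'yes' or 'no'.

Answer: no

Derivation:
Current gcd = 10
gcd of all OTHER numbers (without N[1]=10): gcd([50, 40, 50]) = 10
The new gcd after any change is gcd(10, new_value).
This can be at most 10.
Since 10 = old gcd 10, the gcd can only stay the same or decrease.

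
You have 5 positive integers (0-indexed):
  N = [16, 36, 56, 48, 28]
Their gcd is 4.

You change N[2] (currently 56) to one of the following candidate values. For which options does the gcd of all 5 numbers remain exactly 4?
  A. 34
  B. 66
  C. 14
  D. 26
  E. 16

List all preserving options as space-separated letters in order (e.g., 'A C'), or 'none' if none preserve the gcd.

Answer: E

Derivation:
Old gcd = 4; gcd of others (without N[2]) = 4
New gcd for candidate v: gcd(4, v). Preserves old gcd iff gcd(4, v) = 4.
  Option A: v=34, gcd(4,34)=2 -> changes
  Option B: v=66, gcd(4,66)=2 -> changes
  Option C: v=14, gcd(4,14)=2 -> changes
  Option D: v=26, gcd(4,26)=2 -> changes
  Option E: v=16, gcd(4,16)=4 -> preserves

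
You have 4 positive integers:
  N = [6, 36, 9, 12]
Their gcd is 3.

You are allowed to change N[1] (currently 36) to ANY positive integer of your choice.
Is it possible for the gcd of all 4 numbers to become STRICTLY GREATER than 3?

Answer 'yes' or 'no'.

Answer: no

Derivation:
Current gcd = 3
gcd of all OTHER numbers (without N[1]=36): gcd([6, 9, 12]) = 3
The new gcd after any change is gcd(3, new_value).
This can be at most 3.
Since 3 = old gcd 3, the gcd can only stay the same or decrease.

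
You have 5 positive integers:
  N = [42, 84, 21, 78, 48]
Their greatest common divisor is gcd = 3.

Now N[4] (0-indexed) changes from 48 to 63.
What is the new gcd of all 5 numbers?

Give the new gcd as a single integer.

Numbers: [42, 84, 21, 78, 48], gcd = 3
Change: index 4, 48 -> 63
gcd of the OTHER numbers (without index 4): gcd([42, 84, 21, 78]) = 3
New gcd = gcd(g_others, new_val) = gcd(3, 63) = 3

Answer: 3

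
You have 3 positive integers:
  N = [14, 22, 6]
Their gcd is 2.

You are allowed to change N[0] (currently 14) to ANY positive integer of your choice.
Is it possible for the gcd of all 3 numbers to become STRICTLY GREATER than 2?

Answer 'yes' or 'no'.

Answer: no

Derivation:
Current gcd = 2
gcd of all OTHER numbers (without N[0]=14): gcd([22, 6]) = 2
The new gcd after any change is gcd(2, new_value).
This can be at most 2.
Since 2 = old gcd 2, the gcd can only stay the same or decrease.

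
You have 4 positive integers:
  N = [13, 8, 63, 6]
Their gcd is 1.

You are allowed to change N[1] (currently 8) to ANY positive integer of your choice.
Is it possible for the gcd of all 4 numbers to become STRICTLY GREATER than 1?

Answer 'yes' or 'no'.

Answer: no

Derivation:
Current gcd = 1
gcd of all OTHER numbers (without N[1]=8): gcd([13, 63, 6]) = 1
The new gcd after any change is gcd(1, new_value).
This can be at most 1.
Since 1 = old gcd 1, the gcd can only stay the same or decrease.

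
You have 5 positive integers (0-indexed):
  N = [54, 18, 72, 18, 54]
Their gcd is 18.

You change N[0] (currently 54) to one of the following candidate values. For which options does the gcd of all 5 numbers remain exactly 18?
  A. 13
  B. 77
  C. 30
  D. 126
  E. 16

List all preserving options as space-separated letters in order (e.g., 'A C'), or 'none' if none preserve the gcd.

Old gcd = 18; gcd of others (without N[0]) = 18
New gcd for candidate v: gcd(18, v). Preserves old gcd iff gcd(18, v) = 18.
  Option A: v=13, gcd(18,13)=1 -> changes
  Option B: v=77, gcd(18,77)=1 -> changes
  Option C: v=30, gcd(18,30)=6 -> changes
  Option D: v=126, gcd(18,126)=18 -> preserves
  Option E: v=16, gcd(18,16)=2 -> changes

Answer: D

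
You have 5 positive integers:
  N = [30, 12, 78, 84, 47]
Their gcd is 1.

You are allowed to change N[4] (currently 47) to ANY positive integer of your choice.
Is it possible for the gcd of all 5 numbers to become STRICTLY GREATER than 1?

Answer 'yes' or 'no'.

Answer: yes

Derivation:
Current gcd = 1
gcd of all OTHER numbers (without N[4]=47): gcd([30, 12, 78, 84]) = 6
The new gcd after any change is gcd(6, new_value).
This can be at most 6.
Since 6 > old gcd 1, the gcd CAN increase (e.g., set N[4] = 6).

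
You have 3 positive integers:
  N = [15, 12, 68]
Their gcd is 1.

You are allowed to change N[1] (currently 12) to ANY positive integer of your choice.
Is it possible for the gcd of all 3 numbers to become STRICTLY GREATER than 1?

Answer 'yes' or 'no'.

Current gcd = 1
gcd of all OTHER numbers (without N[1]=12): gcd([15, 68]) = 1
The new gcd after any change is gcd(1, new_value).
This can be at most 1.
Since 1 = old gcd 1, the gcd can only stay the same or decrease.

Answer: no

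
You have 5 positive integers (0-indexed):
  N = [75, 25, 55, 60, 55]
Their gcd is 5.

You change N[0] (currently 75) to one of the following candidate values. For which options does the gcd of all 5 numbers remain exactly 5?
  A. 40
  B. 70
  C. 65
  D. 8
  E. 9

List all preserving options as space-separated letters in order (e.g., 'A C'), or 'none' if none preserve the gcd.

Answer: A B C

Derivation:
Old gcd = 5; gcd of others (without N[0]) = 5
New gcd for candidate v: gcd(5, v). Preserves old gcd iff gcd(5, v) = 5.
  Option A: v=40, gcd(5,40)=5 -> preserves
  Option B: v=70, gcd(5,70)=5 -> preserves
  Option C: v=65, gcd(5,65)=5 -> preserves
  Option D: v=8, gcd(5,8)=1 -> changes
  Option E: v=9, gcd(5,9)=1 -> changes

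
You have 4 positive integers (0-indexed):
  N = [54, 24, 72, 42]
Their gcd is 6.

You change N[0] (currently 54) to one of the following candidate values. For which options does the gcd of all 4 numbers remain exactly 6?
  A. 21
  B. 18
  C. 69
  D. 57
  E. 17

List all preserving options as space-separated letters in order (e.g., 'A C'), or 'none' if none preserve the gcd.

Old gcd = 6; gcd of others (without N[0]) = 6
New gcd for candidate v: gcd(6, v). Preserves old gcd iff gcd(6, v) = 6.
  Option A: v=21, gcd(6,21)=3 -> changes
  Option B: v=18, gcd(6,18)=6 -> preserves
  Option C: v=69, gcd(6,69)=3 -> changes
  Option D: v=57, gcd(6,57)=3 -> changes
  Option E: v=17, gcd(6,17)=1 -> changes

Answer: B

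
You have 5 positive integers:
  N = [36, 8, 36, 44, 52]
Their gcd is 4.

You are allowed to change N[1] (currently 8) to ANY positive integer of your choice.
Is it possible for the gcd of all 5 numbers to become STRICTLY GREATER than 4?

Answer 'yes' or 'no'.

Current gcd = 4
gcd of all OTHER numbers (without N[1]=8): gcd([36, 36, 44, 52]) = 4
The new gcd after any change is gcd(4, new_value).
This can be at most 4.
Since 4 = old gcd 4, the gcd can only stay the same or decrease.

Answer: no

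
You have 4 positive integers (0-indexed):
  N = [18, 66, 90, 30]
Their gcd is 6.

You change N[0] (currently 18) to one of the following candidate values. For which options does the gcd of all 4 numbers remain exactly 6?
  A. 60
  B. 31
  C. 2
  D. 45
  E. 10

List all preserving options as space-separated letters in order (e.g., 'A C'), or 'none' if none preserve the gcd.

Answer: A

Derivation:
Old gcd = 6; gcd of others (without N[0]) = 6
New gcd for candidate v: gcd(6, v). Preserves old gcd iff gcd(6, v) = 6.
  Option A: v=60, gcd(6,60)=6 -> preserves
  Option B: v=31, gcd(6,31)=1 -> changes
  Option C: v=2, gcd(6,2)=2 -> changes
  Option D: v=45, gcd(6,45)=3 -> changes
  Option E: v=10, gcd(6,10)=2 -> changes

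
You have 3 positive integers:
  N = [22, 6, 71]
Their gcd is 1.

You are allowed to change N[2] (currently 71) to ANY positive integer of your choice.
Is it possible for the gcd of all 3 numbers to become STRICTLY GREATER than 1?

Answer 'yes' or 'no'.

Answer: yes

Derivation:
Current gcd = 1
gcd of all OTHER numbers (without N[2]=71): gcd([22, 6]) = 2
The new gcd after any change is gcd(2, new_value).
This can be at most 2.
Since 2 > old gcd 1, the gcd CAN increase (e.g., set N[2] = 2).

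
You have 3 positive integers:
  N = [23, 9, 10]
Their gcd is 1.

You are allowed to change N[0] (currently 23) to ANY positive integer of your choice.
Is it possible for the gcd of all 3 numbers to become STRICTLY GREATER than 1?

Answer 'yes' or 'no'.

Answer: no

Derivation:
Current gcd = 1
gcd of all OTHER numbers (without N[0]=23): gcd([9, 10]) = 1
The new gcd after any change is gcd(1, new_value).
This can be at most 1.
Since 1 = old gcd 1, the gcd can only stay the same or decrease.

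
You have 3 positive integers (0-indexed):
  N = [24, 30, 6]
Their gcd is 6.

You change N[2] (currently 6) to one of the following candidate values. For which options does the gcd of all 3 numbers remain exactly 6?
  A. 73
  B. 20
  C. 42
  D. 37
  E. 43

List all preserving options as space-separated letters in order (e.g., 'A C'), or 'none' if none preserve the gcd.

Answer: C

Derivation:
Old gcd = 6; gcd of others (without N[2]) = 6
New gcd for candidate v: gcd(6, v). Preserves old gcd iff gcd(6, v) = 6.
  Option A: v=73, gcd(6,73)=1 -> changes
  Option B: v=20, gcd(6,20)=2 -> changes
  Option C: v=42, gcd(6,42)=6 -> preserves
  Option D: v=37, gcd(6,37)=1 -> changes
  Option E: v=43, gcd(6,43)=1 -> changes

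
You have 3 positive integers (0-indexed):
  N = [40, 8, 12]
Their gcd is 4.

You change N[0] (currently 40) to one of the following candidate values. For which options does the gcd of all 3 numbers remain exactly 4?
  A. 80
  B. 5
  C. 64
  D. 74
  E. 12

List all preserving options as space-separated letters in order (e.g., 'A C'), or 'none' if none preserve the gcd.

Answer: A C E

Derivation:
Old gcd = 4; gcd of others (without N[0]) = 4
New gcd for candidate v: gcd(4, v). Preserves old gcd iff gcd(4, v) = 4.
  Option A: v=80, gcd(4,80)=4 -> preserves
  Option B: v=5, gcd(4,5)=1 -> changes
  Option C: v=64, gcd(4,64)=4 -> preserves
  Option D: v=74, gcd(4,74)=2 -> changes
  Option E: v=12, gcd(4,12)=4 -> preserves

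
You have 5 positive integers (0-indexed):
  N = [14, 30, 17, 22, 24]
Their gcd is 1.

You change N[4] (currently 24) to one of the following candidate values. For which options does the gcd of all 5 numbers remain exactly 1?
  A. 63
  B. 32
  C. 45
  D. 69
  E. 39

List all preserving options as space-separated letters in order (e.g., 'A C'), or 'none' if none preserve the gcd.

Answer: A B C D E

Derivation:
Old gcd = 1; gcd of others (without N[4]) = 1
New gcd for candidate v: gcd(1, v). Preserves old gcd iff gcd(1, v) = 1.
  Option A: v=63, gcd(1,63)=1 -> preserves
  Option B: v=32, gcd(1,32)=1 -> preserves
  Option C: v=45, gcd(1,45)=1 -> preserves
  Option D: v=69, gcd(1,69)=1 -> preserves
  Option E: v=39, gcd(1,39)=1 -> preserves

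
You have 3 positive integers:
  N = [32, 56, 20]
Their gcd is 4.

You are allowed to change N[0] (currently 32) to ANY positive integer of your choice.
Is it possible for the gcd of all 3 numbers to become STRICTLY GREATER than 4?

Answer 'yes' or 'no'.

Current gcd = 4
gcd of all OTHER numbers (without N[0]=32): gcd([56, 20]) = 4
The new gcd after any change is gcd(4, new_value).
This can be at most 4.
Since 4 = old gcd 4, the gcd can only stay the same or decrease.

Answer: no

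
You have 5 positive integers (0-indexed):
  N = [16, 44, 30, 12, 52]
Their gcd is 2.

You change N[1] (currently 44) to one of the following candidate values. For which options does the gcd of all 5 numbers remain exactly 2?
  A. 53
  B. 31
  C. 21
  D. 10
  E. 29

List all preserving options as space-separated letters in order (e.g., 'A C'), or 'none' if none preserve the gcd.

Old gcd = 2; gcd of others (without N[1]) = 2
New gcd for candidate v: gcd(2, v). Preserves old gcd iff gcd(2, v) = 2.
  Option A: v=53, gcd(2,53)=1 -> changes
  Option B: v=31, gcd(2,31)=1 -> changes
  Option C: v=21, gcd(2,21)=1 -> changes
  Option D: v=10, gcd(2,10)=2 -> preserves
  Option E: v=29, gcd(2,29)=1 -> changes

Answer: D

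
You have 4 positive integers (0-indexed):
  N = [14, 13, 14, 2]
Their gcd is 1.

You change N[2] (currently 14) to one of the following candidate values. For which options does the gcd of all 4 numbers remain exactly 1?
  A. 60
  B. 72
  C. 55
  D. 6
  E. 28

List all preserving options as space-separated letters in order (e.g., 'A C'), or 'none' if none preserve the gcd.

Old gcd = 1; gcd of others (without N[2]) = 1
New gcd for candidate v: gcd(1, v). Preserves old gcd iff gcd(1, v) = 1.
  Option A: v=60, gcd(1,60)=1 -> preserves
  Option B: v=72, gcd(1,72)=1 -> preserves
  Option C: v=55, gcd(1,55)=1 -> preserves
  Option D: v=6, gcd(1,6)=1 -> preserves
  Option E: v=28, gcd(1,28)=1 -> preserves

Answer: A B C D E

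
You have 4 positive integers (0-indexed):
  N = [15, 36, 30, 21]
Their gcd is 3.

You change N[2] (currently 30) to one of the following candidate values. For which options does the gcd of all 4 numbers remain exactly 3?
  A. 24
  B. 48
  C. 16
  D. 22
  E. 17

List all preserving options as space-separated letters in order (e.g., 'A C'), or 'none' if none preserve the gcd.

Old gcd = 3; gcd of others (without N[2]) = 3
New gcd for candidate v: gcd(3, v). Preserves old gcd iff gcd(3, v) = 3.
  Option A: v=24, gcd(3,24)=3 -> preserves
  Option B: v=48, gcd(3,48)=3 -> preserves
  Option C: v=16, gcd(3,16)=1 -> changes
  Option D: v=22, gcd(3,22)=1 -> changes
  Option E: v=17, gcd(3,17)=1 -> changes

Answer: A B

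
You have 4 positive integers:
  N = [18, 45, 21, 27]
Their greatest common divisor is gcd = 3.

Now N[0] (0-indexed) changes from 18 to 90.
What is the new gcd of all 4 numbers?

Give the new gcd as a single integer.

Numbers: [18, 45, 21, 27], gcd = 3
Change: index 0, 18 -> 90
gcd of the OTHER numbers (without index 0): gcd([45, 21, 27]) = 3
New gcd = gcd(g_others, new_val) = gcd(3, 90) = 3

Answer: 3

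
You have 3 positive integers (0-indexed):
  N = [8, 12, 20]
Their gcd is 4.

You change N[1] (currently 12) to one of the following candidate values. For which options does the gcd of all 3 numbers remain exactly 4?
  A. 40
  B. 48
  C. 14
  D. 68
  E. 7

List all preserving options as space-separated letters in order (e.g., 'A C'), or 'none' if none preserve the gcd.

Old gcd = 4; gcd of others (without N[1]) = 4
New gcd for candidate v: gcd(4, v). Preserves old gcd iff gcd(4, v) = 4.
  Option A: v=40, gcd(4,40)=4 -> preserves
  Option B: v=48, gcd(4,48)=4 -> preserves
  Option C: v=14, gcd(4,14)=2 -> changes
  Option D: v=68, gcd(4,68)=4 -> preserves
  Option E: v=7, gcd(4,7)=1 -> changes

Answer: A B D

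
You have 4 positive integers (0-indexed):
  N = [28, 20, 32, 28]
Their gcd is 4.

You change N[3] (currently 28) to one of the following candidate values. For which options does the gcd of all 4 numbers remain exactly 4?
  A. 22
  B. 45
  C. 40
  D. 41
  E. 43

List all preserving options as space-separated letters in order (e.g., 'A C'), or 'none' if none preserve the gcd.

Answer: C

Derivation:
Old gcd = 4; gcd of others (without N[3]) = 4
New gcd for candidate v: gcd(4, v). Preserves old gcd iff gcd(4, v) = 4.
  Option A: v=22, gcd(4,22)=2 -> changes
  Option B: v=45, gcd(4,45)=1 -> changes
  Option C: v=40, gcd(4,40)=4 -> preserves
  Option D: v=41, gcd(4,41)=1 -> changes
  Option E: v=43, gcd(4,43)=1 -> changes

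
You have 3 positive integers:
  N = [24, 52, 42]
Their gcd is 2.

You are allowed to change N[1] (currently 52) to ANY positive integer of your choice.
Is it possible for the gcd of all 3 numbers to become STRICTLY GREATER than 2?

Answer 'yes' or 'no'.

Current gcd = 2
gcd of all OTHER numbers (without N[1]=52): gcd([24, 42]) = 6
The new gcd after any change is gcd(6, new_value).
This can be at most 6.
Since 6 > old gcd 2, the gcd CAN increase (e.g., set N[1] = 6).

Answer: yes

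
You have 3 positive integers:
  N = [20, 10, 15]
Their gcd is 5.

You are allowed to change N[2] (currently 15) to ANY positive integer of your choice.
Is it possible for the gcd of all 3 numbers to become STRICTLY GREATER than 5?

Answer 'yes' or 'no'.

Answer: yes

Derivation:
Current gcd = 5
gcd of all OTHER numbers (without N[2]=15): gcd([20, 10]) = 10
The new gcd after any change is gcd(10, new_value).
This can be at most 10.
Since 10 > old gcd 5, the gcd CAN increase (e.g., set N[2] = 10).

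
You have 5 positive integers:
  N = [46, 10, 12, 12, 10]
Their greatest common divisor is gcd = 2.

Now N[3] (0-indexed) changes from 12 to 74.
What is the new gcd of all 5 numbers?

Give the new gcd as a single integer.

Numbers: [46, 10, 12, 12, 10], gcd = 2
Change: index 3, 12 -> 74
gcd of the OTHER numbers (without index 3): gcd([46, 10, 12, 10]) = 2
New gcd = gcd(g_others, new_val) = gcd(2, 74) = 2

Answer: 2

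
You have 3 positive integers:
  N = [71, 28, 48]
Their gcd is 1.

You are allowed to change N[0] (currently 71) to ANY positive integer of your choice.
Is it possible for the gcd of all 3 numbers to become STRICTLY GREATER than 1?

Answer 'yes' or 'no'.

Current gcd = 1
gcd of all OTHER numbers (without N[0]=71): gcd([28, 48]) = 4
The new gcd after any change is gcd(4, new_value).
This can be at most 4.
Since 4 > old gcd 1, the gcd CAN increase (e.g., set N[0] = 4).

Answer: yes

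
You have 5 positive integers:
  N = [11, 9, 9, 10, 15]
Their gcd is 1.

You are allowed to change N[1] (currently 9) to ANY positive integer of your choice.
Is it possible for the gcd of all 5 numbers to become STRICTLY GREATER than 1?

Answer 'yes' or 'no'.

Current gcd = 1
gcd of all OTHER numbers (without N[1]=9): gcd([11, 9, 10, 15]) = 1
The new gcd after any change is gcd(1, new_value).
This can be at most 1.
Since 1 = old gcd 1, the gcd can only stay the same or decrease.

Answer: no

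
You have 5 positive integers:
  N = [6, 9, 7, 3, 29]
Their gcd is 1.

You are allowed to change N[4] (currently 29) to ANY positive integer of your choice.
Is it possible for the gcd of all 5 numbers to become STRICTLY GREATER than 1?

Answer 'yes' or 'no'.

Current gcd = 1
gcd of all OTHER numbers (without N[4]=29): gcd([6, 9, 7, 3]) = 1
The new gcd after any change is gcd(1, new_value).
This can be at most 1.
Since 1 = old gcd 1, the gcd can only stay the same or decrease.

Answer: no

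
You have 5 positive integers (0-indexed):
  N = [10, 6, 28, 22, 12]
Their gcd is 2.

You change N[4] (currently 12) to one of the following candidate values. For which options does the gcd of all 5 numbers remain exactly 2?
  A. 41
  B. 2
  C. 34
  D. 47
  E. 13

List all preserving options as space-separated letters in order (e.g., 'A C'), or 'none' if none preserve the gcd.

Old gcd = 2; gcd of others (without N[4]) = 2
New gcd for candidate v: gcd(2, v). Preserves old gcd iff gcd(2, v) = 2.
  Option A: v=41, gcd(2,41)=1 -> changes
  Option B: v=2, gcd(2,2)=2 -> preserves
  Option C: v=34, gcd(2,34)=2 -> preserves
  Option D: v=47, gcd(2,47)=1 -> changes
  Option E: v=13, gcd(2,13)=1 -> changes

Answer: B C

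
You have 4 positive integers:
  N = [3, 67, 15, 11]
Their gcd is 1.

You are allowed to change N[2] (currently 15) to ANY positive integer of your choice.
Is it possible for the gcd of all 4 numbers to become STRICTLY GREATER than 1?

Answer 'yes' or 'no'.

Current gcd = 1
gcd of all OTHER numbers (without N[2]=15): gcd([3, 67, 11]) = 1
The new gcd after any change is gcd(1, new_value).
This can be at most 1.
Since 1 = old gcd 1, the gcd can only stay the same or decrease.

Answer: no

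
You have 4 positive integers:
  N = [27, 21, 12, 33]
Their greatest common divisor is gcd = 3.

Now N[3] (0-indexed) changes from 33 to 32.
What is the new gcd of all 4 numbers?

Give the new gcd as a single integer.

Numbers: [27, 21, 12, 33], gcd = 3
Change: index 3, 33 -> 32
gcd of the OTHER numbers (without index 3): gcd([27, 21, 12]) = 3
New gcd = gcd(g_others, new_val) = gcd(3, 32) = 1

Answer: 1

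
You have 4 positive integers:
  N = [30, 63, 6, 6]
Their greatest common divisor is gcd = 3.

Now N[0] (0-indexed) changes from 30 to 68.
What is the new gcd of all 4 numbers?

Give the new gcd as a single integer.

Numbers: [30, 63, 6, 6], gcd = 3
Change: index 0, 30 -> 68
gcd of the OTHER numbers (without index 0): gcd([63, 6, 6]) = 3
New gcd = gcd(g_others, new_val) = gcd(3, 68) = 1

Answer: 1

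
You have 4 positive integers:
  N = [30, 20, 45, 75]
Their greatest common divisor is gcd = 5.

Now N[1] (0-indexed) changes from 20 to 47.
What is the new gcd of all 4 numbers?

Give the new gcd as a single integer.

Answer: 1

Derivation:
Numbers: [30, 20, 45, 75], gcd = 5
Change: index 1, 20 -> 47
gcd of the OTHER numbers (without index 1): gcd([30, 45, 75]) = 15
New gcd = gcd(g_others, new_val) = gcd(15, 47) = 1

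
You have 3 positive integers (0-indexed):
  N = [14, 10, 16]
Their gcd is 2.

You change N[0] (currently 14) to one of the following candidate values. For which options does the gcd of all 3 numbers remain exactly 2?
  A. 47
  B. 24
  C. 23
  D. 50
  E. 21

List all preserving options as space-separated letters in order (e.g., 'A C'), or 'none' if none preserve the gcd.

Answer: B D

Derivation:
Old gcd = 2; gcd of others (without N[0]) = 2
New gcd for candidate v: gcd(2, v). Preserves old gcd iff gcd(2, v) = 2.
  Option A: v=47, gcd(2,47)=1 -> changes
  Option B: v=24, gcd(2,24)=2 -> preserves
  Option C: v=23, gcd(2,23)=1 -> changes
  Option D: v=50, gcd(2,50)=2 -> preserves
  Option E: v=21, gcd(2,21)=1 -> changes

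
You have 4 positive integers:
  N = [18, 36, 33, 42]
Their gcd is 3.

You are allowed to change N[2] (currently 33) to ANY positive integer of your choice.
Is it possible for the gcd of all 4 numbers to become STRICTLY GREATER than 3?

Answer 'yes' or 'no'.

Current gcd = 3
gcd of all OTHER numbers (without N[2]=33): gcd([18, 36, 42]) = 6
The new gcd after any change is gcd(6, new_value).
This can be at most 6.
Since 6 > old gcd 3, the gcd CAN increase (e.g., set N[2] = 6).

Answer: yes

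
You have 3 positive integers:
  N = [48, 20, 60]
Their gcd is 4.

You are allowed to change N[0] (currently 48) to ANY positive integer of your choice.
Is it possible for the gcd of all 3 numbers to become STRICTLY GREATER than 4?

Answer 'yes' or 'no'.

Current gcd = 4
gcd of all OTHER numbers (without N[0]=48): gcd([20, 60]) = 20
The new gcd after any change is gcd(20, new_value).
This can be at most 20.
Since 20 > old gcd 4, the gcd CAN increase (e.g., set N[0] = 20).

Answer: yes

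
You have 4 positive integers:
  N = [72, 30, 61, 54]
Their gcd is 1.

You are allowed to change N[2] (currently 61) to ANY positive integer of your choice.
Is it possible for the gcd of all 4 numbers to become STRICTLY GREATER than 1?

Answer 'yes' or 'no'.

Current gcd = 1
gcd of all OTHER numbers (without N[2]=61): gcd([72, 30, 54]) = 6
The new gcd after any change is gcd(6, new_value).
This can be at most 6.
Since 6 > old gcd 1, the gcd CAN increase (e.g., set N[2] = 6).

Answer: yes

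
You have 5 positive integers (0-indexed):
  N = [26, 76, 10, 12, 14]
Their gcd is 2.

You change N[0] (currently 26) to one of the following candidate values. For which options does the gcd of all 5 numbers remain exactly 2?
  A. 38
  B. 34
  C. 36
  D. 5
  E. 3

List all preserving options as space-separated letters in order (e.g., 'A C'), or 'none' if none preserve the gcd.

Answer: A B C

Derivation:
Old gcd = 2; gcd of others (without N[0]) = 2
New gcd for candidate v: gcd(2, v). Preserves old gcd iff gcd(2, v) = 2.
  Option A: v=38, gcd(2,38)=2 -> preserves
  Option B: v=34, gcd(2,34)=2 -> preserves
  Option C: v=36, gcd(2,36)=2 -> preserves
  Option D: v=5, gcd(2,5)=1 -> changes
  Option E: v=3, gcd(2,3)=1 -> changes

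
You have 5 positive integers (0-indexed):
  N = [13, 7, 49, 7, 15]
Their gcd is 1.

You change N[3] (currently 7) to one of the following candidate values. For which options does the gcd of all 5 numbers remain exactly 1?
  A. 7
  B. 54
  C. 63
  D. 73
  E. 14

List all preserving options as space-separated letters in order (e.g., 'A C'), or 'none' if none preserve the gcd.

Answer: A B C D E

Derivation:
Old gcd = 1; gcd of others (without N[3]) = 1
New gcd for candidate v: gcd(1, v). Preserves old gcd iff gcd(1, v) = 1.
  Option A: v=7, gcd(1,7)=1 -> preserves
  Option B: v=54, gcd(1,54)=1 -> preserves
  Option C: v=63, gcd(1,63)=1 -> preserves
  Option D: v=73, gcd(1,73)=1 -> preserves
  Option E: v=14, gcd(1,14)=1 -> preserves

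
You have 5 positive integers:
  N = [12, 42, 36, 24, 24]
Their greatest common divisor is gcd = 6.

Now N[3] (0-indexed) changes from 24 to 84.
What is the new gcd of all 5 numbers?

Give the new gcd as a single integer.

Numbers: [12, 42, 36, 24, 24], gcd = 6
Change: index 3, 24 -> 84
gcd of the OTHER numbers (without index 3): gcd([12, 42, 36, 24]) = 6
New gcd = gcd(g_others, new_val) = gcd(6, 84) = 6

Answer: 6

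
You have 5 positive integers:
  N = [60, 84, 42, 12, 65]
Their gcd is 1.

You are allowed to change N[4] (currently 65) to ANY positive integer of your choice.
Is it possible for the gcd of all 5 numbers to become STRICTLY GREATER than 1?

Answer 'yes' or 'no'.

Answer: yes

Derivation:
Current gcd = 1
gcd of all OTHER numbers (without N[4]=65): gcd([60, 84, 42, 12]) = 6
The new gcd after any change is gcd(6, new_value).
This can be at most 6.
Since 6 > old gcd 1, the gcd CAN increase (e.g., set N[4] = 6).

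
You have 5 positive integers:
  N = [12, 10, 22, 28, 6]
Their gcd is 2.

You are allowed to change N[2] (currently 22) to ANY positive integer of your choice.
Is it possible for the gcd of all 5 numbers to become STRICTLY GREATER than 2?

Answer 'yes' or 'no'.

Current gcd = 2
gcd of all OTHER numbers (without N[2]=22): gcd([12, 10, 28, 6]) = 2
The new gcd after any change is gcd(2, new_value).
This can be at most 2.
Since 2 = old gcd 2, the gcd can only stay the same or decrease.

Answer: no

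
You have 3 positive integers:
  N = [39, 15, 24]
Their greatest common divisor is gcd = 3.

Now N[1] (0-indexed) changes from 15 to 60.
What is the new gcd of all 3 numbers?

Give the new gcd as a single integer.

Answer: 3

Derivation:
Numbers: [39, 15, 24], gcd = 3
Change: index 1, 15 -> 60
gcd of the OTHER numbers (without index 1): gcd([39, 24]) = 3
New gcd = gcd(g_others, new_val) = gcd(3, 60) = 3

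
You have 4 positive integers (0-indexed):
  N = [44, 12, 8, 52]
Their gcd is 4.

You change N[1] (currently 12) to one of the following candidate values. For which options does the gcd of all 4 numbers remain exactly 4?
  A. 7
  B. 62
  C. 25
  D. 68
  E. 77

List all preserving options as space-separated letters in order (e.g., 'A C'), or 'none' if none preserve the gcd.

Old gcd = 4; gcd of others (without N[1]) = 4
New gcd for candidate v: gcd(4, v). Preserves old gcd iff gcd(4, v) = 4.
  Option A: v=7, gcd(4,7)=1 -> changes
  Option B: v=62, gcd(4,62)=2 -> changes
  Option C: v=25, gcd(4,25)=1 -> changes
  Option D: v=68, gcd(4,68)=4 -> preserves
  Option E: v=77, gcd(4,77)=1 -> changes

Answer: D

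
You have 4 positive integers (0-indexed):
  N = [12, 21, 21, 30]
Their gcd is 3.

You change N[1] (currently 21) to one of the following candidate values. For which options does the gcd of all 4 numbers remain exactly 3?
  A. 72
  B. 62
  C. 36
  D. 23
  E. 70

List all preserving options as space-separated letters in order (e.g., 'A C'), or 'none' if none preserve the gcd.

Answer: A C

Derivation:
Old gcd = 3; gcd of others (without N[1]) = 3
New gcd for candidate v: gcd(3, v). Preserves old gcd iff gcd(3, v) = 3.
  Option A: v=72, gcd(3,72)=3 -> preserves
  Option B: v=62, gcd(3,62)=1 -> changes
  Option C: v=36, gcd(3,36)=3 -> preserves
  Option D: v=23, gcd(3,23)=1 -> changes
  Option E: v=70, gcd(3,70)=1 -> changes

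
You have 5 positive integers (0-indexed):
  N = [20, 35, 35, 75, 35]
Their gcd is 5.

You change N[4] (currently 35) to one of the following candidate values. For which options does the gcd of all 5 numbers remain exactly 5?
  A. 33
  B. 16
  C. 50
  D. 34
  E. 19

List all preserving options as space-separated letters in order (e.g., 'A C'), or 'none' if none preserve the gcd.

Old gcd = 5; gcd of others (without N[4]) = 5
New gcd for candidate v: gcd(5, v). Preserves old gcd iff gcd(5, v) = 5.
  Option A: v=33, gcd(5,33)=1 -> changes
  Option B: v=16, gcd(5,16)=1 -> changes
  Option C: v=50, gcd(5,50)=5 -> preserves
  Option D: v=34, gcd(5,34)=1 -> changes
  Option E: v=19, gcd(5,19)=1 -> changes

Answer: C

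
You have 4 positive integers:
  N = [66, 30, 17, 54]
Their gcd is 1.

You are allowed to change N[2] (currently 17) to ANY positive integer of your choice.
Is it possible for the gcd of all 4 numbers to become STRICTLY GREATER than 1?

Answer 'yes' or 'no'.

Current gcd = 1
gcd of all OTHER numbers (without N[2]=17): gcd([66, 30, 54]) = 6
The new gcd after any change is gcd(6, new_value).
This can be at most 6.
Since 6 > old gcd 1, the gcd CAN increase (e.g., set N[2] = 6).

Answer: yes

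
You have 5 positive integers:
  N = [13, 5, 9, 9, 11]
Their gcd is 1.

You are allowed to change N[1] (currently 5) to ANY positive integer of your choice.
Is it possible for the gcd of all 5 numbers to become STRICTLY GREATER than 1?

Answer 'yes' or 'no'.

Answer: no

Derivation:
Current gcd = 1
gcd of all OTHER numbers (without N[1]=5): gcd([13, 9, 9, 11]) = 1
The new gcd after any change is gcd(1, new_value).
This can be at most 1.
Since 1 = old gcd 1, the gcd can only stay the same or decrease.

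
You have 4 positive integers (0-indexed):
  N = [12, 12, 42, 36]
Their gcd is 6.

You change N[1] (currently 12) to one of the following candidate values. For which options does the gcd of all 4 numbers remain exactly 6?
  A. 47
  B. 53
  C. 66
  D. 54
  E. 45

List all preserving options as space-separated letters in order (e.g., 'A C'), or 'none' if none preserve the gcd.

Old gcd = 6; gcd of others (without N[1]) = 6
New gcd for candidate v: gcd(6, v). Preserves old gcd iff gcd(6, v) = 6.
  Option A: v=47, gcd(6,47)=1 -> changes
  Option B: v=53, gcd(6,53)=1 -> changes
  Option C: v=66, gcd(6,66)=6 -> preserves
  Option D: v=54, gcd(6,54)=6 -> preserves
  Option E: v=45, gcd(6,45)=3 -> changes

Answer: C D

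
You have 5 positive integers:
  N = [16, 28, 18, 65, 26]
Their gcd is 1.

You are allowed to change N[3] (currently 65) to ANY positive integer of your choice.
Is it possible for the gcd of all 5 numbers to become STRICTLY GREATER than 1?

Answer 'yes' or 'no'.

Answer: yes

Derivation:
Current gcd = 1
gcd of all OTHER numbers (without N[3]=65): gcd([16, 28, 18, 26]) = 2
The new gcd after any change is gcd(2, new_value).
This can be at most 2.
Since 2 > old gcd 1, the gcd CAN increase (e.g., set N[3] = 2).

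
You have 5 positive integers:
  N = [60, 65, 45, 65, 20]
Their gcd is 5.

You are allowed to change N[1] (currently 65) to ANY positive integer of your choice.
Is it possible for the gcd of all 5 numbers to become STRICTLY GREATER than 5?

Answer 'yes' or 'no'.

Current gcd = 5
gcd of all OTHER numbers (without N[1]=65): gcd([60, 45, 65, 20]) = 5
The new gcd after any change is gcd(5, new_value).
This can be at most 5.
Since 5 = old gcd 5, the gcd can only stay the same or decrease.

Answer: no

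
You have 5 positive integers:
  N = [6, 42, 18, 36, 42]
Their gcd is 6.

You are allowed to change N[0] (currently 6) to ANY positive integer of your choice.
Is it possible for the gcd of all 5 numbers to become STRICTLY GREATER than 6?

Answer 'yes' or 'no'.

Answer: no

Derivation:
Current gcd = 6
gcd of all OTHER numbers (without N[0]=6): gcd([42, 18, 36, 42]) = 6
The new gcd after any change is gcd(6, new_value).
This can be at most 6.
Since 6 = old gcd 6, the gcd can only stay the same or decrease.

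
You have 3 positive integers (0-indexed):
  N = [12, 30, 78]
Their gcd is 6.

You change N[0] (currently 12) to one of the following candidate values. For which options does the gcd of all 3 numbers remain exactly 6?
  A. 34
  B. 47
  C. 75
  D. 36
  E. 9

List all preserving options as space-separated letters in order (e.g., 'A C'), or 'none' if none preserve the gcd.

Old gcd = 6; gcd of others (without N[0]) = 6
New gcd for candidate v: gcd(6, v). Preserves old gcd iff gcd(6, v) = 6.
  Option A: v=34, gcd(6,34)=2 -> changes
  Option B: v=47, gcd(6,47)=1 -> changes
  Option C: v=75, gcd(6,75)=3 -> changes
  Option D: v=36, gcd(6,36)=6 -> preserves
  Option E: v=9, gcd(6,9)=3 -> changes

Answer: D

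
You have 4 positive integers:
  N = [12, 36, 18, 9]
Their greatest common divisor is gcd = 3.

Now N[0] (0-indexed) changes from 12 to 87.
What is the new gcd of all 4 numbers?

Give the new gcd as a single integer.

Answer: 3

Derivation:
Numbers: [12, 36, 18, 9], gcd = 3
Change: index 0, 12 -> 87
gcd of the OTHER numbers (without index 0): gcd([36, 18, 9]) = 9
New gcd = gcd(g_others, new_val) = gcd(9, 87) = 3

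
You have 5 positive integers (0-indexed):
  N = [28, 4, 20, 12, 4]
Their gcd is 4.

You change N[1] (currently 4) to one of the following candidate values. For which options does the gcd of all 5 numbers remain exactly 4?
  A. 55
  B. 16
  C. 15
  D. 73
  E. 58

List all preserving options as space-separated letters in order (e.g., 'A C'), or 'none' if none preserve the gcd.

Answer: B

Derivation:
Old gcd = 4; gcd of others (without N[1]) = 4
New gcd for candidate v: gcd(4, v). Preserves old gcd iff gcd(4, v) = 4.
  Option A: v=55, gcd(4,55)=1 -> changes
  Option B: v=16, gcd(4,16)=4 -> preserves
  Option C: v=15, gcd(4,15)=1 -> changes
  Option D: v=73, gcd(4,73)=1 -> changes
  Option E: v=58, gcd(4,58)=2 -> changes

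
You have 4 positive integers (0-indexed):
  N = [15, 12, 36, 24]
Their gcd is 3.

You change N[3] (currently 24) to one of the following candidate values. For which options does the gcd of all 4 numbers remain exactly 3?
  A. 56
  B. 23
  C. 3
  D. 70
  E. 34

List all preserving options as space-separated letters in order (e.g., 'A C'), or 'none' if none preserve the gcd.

Answer: C

Derivation:
Old gcd = 3; gcd of others (without N[3]) = 3
New gcd for candidate v: gcd(3, v). Preserves old gcd iff gcd(3, v) = 3.
  Option A: v=56, gcd(3,56)=1 -> changes
  Option B: v=23, gcd(3,23)=1 -> changes
  Option C: v=3, gcd(3,3)=3 -> preserves
  Option D: v=70, gcd(3,70)=1 -> changes
  Option E: v=34, gcd(3,34)=1 -> changes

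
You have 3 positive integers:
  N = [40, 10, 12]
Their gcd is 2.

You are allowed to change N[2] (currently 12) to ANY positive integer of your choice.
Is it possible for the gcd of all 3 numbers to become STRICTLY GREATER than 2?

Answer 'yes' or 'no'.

Answer: yes

Derivation:
Current gcd = 2
gcd of all OTHER numbers (without N[2]=12): gcd([40, 10]) = 10
The new gcd after any change is gcd(10, new_value).
This can be at most 10.
Since 10 > old gcd 2, the gcd CAN increase (e.g., set N[2] = 10).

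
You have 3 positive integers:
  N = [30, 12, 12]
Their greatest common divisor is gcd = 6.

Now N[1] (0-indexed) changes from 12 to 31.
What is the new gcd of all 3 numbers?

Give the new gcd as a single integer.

Answer: 1

Derivation:
Numbers: [30, 12, 12], gcd = 6
Change: index 1, 12 -> 31
gcd of the OTHER numbers (without index 1): gcd([30, 12]) = 6
New gcd = gcd(g_others, new_val) = gcd(6, 31) = 1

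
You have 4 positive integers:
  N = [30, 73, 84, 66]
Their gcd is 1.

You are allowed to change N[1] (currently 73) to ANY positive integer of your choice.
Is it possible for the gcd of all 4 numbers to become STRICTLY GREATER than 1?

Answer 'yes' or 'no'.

Current gcd = 1
gcd of all OTHER numbers (without N[1]=73): gcd([30, 84, 66]) = 6
The new gcd after any change is gcd(6, new_value).
This can be at most 6.
Since 6 > old gcd 1, the gcd CAN increase (e.g., set N[1] = 6).

Answer: yes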